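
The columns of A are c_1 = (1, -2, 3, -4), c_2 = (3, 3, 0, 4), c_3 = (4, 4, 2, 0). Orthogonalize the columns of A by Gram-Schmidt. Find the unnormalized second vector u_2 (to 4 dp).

u_2 = (3.6333, 1.7333, 1.9000, 1.4667)

c_1 = (1, -2, 3, -4); ‖c_1‖ = 5.4772, so e_1 = (0.1826, -0.3651, 0.5477, -0.7303).
e_1·c_2 = 0.1826·3 + (-0.3651)·3 + 0.5477·0 + (-0.7303)·4 = -3.4689.
u_2 = c_2 + 3.4689·e_1 = (3.6333, 1.7333, 1.9000, 1.4667).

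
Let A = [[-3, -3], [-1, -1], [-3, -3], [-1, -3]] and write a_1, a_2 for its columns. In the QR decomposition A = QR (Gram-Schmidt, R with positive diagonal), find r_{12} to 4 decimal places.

a_1 = (-3, -1, -3, -1); ‖a_1‖ = 4.4721, so e_1 = (-0.6708, -0.2236, -0.6708, -0.2236).
r_{12} = e_1·a_2 = 4.9193.

r_{12} = 4.9193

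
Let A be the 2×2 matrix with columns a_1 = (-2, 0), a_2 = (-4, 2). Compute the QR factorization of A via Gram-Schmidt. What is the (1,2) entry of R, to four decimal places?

r_{12} = 4.0000

q_1 = a_1/‖a_1‖ = (-2, 0)/2.0000 = (-1.0000, 0.0000).
r_{12} = q_1·a_2 = 4.0000.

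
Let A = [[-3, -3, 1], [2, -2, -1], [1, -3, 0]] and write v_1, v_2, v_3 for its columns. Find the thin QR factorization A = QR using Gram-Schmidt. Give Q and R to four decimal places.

Q = [[-0.8018, -0.5518, -0.2294], [0.5345, -0.4905, -0.6882], [0.2673, -0.6745, 0.6882]], R = [[3.7417, 0.5345, -1.3363], [0.0000, 4.6599, -0.0613], [0.0000, 0.0000, 0.4588]]

e_1 = v_1/‖v_1‖ = (-3, 2, 1)/3.7417 = (-0.8018, 0.5345, 0.2673).
r_{12} = e_1·v_2 = 0.5345.
u_2 = v_2 − 0.5345·e_1 = (-2.5714, -2.2857, -3.1429).
‖u_2‖ = 4.6599, so e_2 = (-0.5518, -0.4905, -0.6745).
r_{13} = e_1·v_3 = -1.3363; r_{23} = e_2·v_3 = -0.0613.
u_3 = v_3 + 1.3363·e_1 + 0.0613·e_2 = (-0.1053, -0.3158, 0.3158).
‖u_3‖ = 0.4588, so e_3 = (-0.2294, -0.6882, 0.6882).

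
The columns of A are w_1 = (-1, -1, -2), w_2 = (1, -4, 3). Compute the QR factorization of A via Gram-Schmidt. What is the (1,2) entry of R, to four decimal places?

e_1 = w_1/‖w_1‖ = (-1, -1, -2)/2.4495 = (-0.4082, -0.4082, -0.8165).
r_{12} = e_1·w_2 = -1.2247.

r_{12} = -1.2247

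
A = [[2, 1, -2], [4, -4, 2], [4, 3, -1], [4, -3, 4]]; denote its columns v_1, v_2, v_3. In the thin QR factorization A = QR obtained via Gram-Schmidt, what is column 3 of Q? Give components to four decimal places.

e_1 = v_1/‖v_1‖ = (2, 4, 4, 4)/7.2111 = (0.2774, 0.5547, 0.5547, 0.5547).
r_{12} = e_1·v_2 = -1.9415.
u_2 = v_2 + 1.9415·e_1 = (1.5385, -2.9231, 4.0769, -1.9231).
‖u_2‖ = 5.5884, so e_2 = (0.2753, -0.5231, 0.7295, -0.3441).
r_{13} = e_1·v_3 = 2.2188; r_{23} = e_2·v_3 = -3.7027.
u_3 = v_3 − 2.2188·e_1 + 3.7027·e_2 = (-1.5961, -1.1675, 0.4704, 1.4951).
‖u_3‖ = 2.5233, so e_3 = (-0.6325, -0.4627, 0.1864, 0.5925).

e_3 = (-0.6325, -0.4627, 0.1864, 0.5925)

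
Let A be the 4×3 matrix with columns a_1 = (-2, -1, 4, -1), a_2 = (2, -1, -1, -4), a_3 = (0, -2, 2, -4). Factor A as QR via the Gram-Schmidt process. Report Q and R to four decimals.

Q = [[-0.4264, 0.3717, -0.3295], [-0.2132, -0.2446, -0.8671], [0.8528, -0.0978, -0.3468], [-0.2132, -0.8902, 0.1387]], R = [[4.6904, -0.6396, 2.9848], [0.0000, 4.6466, 3.8542], [0.0000, 0.0000, 0.4856]]

a_1 = (-2, -1, 4, -1); ‖a_1‖ = 4.6904, so q_1 = (-0.4264, -0.2132, 0.8528, -0.2132).
q_1·a_2 = (-0.4264)·2 + (-0.2132)·(-1) + 0.8528·(-1) + (-0.2132)·(-4) = -0.6396.
u_2 = a_2 + 0.6396·q_1 = (1.7273, -1.1364, -0.4545, -4.1364).
‖u_2‖ = 4.6466, so q_2 = (0.3717, -0.2446, -0.0978, -0.8902).
q_1·a_3 = (-0.4264)·0 + (-0.2132)·(-2) + 0.8528·2 + (-0.2132)·(-4) = 2.9848; q_2·a_3 = 0.3717·0 + (-0.2446)·(-2) + (-0.0978)·2 + (-0.8902)·(-4) = 3.8542.
u_3 = a_3 − 2.9848·q_1 − 3.8542·q_2 = (-0.1600, -0.4211, -0.1684, 0.0674).
‖u_3‖ = 0.4856, so q_3 = (-0.3295, -0.8671, -0.3468, 0.1387).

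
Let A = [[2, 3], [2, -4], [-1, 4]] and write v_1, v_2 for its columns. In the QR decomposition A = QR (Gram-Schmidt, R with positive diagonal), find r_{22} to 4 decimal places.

e_1 = v_1/‖v_1‖ = (2, 2, -1)/3.0000 = (0.6667, 0.6667, -0.3333).
r_{12} = e_1·v_2 = -2.0000.
u_2 = v_2 + 2.0000·e_1 = (4.3333, -2.6667, 3.3333).
r_{22} = ‖u_2‖ = 6.0828.

r_{22} = 6.0828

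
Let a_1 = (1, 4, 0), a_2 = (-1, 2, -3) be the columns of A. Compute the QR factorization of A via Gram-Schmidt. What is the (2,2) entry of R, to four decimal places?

r_{22} = 3.3343

e_1 = a_1/‖a_1‖ = (1, 4, 0)/4.1231 = (0.2425, 0.9701, 0.0000).
r_{12} = e_1·a_2 = 1.6977.
u_2 = a_2 − 1.6977·e_1 = (-1.4118, 0.3529, -3.0000).
r_{22} = ‖u_2‖ = 3.3343.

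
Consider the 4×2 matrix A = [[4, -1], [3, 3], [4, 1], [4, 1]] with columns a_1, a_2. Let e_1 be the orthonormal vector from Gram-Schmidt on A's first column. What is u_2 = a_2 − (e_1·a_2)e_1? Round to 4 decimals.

a_1 = (4, 3, 4, 4); ‖a_1‖ = 7.5498, so e_1 = (0.5298, 0.3974, 0.5298, 0.5298).
e_1·a_2 = 0.5298·(-1) + 0.3974·3 + 0.5298·1 + 0.5298·1 = 1.7219.
u_2 = a_2 − 1.7219·e_1 = (-1.9123, 2.3158, 0.0877, 0.0877).

u_2 = (-1.9123, 2.3158, 0.0877, 0.0877)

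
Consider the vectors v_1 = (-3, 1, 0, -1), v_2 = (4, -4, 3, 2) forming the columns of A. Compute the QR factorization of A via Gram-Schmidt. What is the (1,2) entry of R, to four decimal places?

r_{12} = -5.4272

v_1 = (-3, 1, 0, -1); ‖v_1‖ = 3.3166, so e_1 = (-0.9045, 0.3015, 0.0000, -0.3015).
r_{12} = e_1·v_2 = -5.4272.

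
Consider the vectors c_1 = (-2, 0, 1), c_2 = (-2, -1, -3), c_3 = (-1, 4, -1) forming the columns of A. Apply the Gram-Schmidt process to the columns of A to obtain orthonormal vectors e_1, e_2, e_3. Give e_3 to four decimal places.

e_1 = c_1/‖c_1‖ = (-2, 0, 1)/2.2361 = (-0.8944, 0.0000, 0.4472).
r_{12} = e_1·c_2 = 0.4472.
u_2 = c_2 − 0.4472·e_1 = (-1.6000, -1.0000, -3.2000).
‖u_2‖ = 3.7148, so e_2 = (-0.4307, -0.2692, -0.8614).
r_{13} = e_1·c_3 = 0.4472; r_{23} = e_2·c_3 = 0.2154.
u_3 = c_3 − 0.4472·e_1 − 0.2154·e_2 = (-0.5072, 4.0580, -1.0145).
‖u_3‖ = 4.2135, so e_3 = (-0.1204, 0.9631, -0.2408).

e_3 = (-0.1204, 0.9631, -0.2408)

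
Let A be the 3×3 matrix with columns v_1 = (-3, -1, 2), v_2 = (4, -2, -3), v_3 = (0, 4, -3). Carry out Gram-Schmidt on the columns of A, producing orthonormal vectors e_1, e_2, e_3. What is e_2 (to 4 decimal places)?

e_2 = (0.1746, -0.9602, -0.2182)

v_1 = (-3, -1, 2); ‖v_1‖ = 3.7417, so e_1 = (-0.8018, -0.2673, 0.5345).
e_1·v_2 = (-0.8018)·4 + (-0.2673)·(-2) + 0.5345·(-3) = -4.2762.
u_2 = v_2 + 4.2762·e_1 = (0.5714, -3.1429, -0.7143).
‖u_2‖ = 3.2733, so e_2 = (0.1746, -0.9602, -0.2182).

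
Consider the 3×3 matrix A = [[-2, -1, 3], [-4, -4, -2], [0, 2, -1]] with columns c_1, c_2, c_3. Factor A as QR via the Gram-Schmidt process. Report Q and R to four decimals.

c_1 = (-2, -4, 0); ‖c_1‖ = 4.4721, so q_1 = (-0.4472, -0.8944, 0.0000).
q_1·c_2 = (-0.4472)·(-1) + (-0.8944)·(-4) + 0.0000·2 = 4.0249.
u_2 = c_2 − 4.0249·q_1 = (0.8000, -0.4000, 2.0000).
‖u_2‖ = 2.1909, so q_2 = (0.3651, -0.1826, 0.9129).
q_1·c_3 = (-0.4472)·3 + (-0.8944)·(-2) + 0.0000·(-1) = 0.4472; q_2·c_3 = 0.3651·3 + (-0.1826)·(-2) + 0.9129·(-1) = 0.5477.
u_3 = c_3 − 0.4472·q_1 − 0.5477·q_2 = (3.0000, -1.5000, -1.5000).
‖u_3‖ = 3.6742, so q_3 = (0.8165, -0.4082, -0.4082).

Q = [[-0.4472, 0.3651, 0.8165], [-0.8944, -0.1826, -0.4082], [0.0000, 0.9129, -0.4082]], R = [[4.4721, 4.0249, 0.4472], [0.0000, 2.1909, 0.5477], [0.0000, 0.0000, 3.6742]]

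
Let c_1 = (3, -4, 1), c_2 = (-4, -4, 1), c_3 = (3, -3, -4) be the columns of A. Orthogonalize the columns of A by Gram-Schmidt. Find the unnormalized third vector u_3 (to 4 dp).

c_1 = (3, -4, 1); ‖c_1‖ = 5.0990, so e_1 = (0.5883, -0.7845, 0.1961).
e_1·c_2 = 0.5883·(-4) + (-0.7845)·(-4) + 0.1961·1 = 0.9806.
u_2 = c_2 − 0.9806·e_1 = (-4.5769, -3.2308, 0.8077).
‖u_2‖ = 5.6603, so e_2 = (-0.8086, -0.5708, 0.1427).
e_1·c_3 = 0.5883·3 + (-0.7845)·(-3) + 0.1961·(-4) = 3.3340; e_2·c_3 = (-0.8086)·3 + (-0.5708)·(-3) + 0.1427·(-4) = -1.2843.
u_3 = c_3 − 3.3340·e_1 + 1.2843·e_2 = (0.0000, -1.1176, -4.4706).

u_3 = (0.0000, -1.1176, -4.4706)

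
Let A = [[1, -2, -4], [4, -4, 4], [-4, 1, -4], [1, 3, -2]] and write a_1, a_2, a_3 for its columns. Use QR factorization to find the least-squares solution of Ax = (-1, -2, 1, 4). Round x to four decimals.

x = (0.3779, 0.8936, -0.1873)

e_1 = a_1/‖a_1‖ = (1, 4, -4, 1)/5.8310 = (0.1715, 0.6860, -0.6860, 0.1715).
r_{12} = e_1·a_2 = -3.2585.
u_2 = a_2 + 3.2585·e_1 = (-1.4412, -1.7647, -1.2353, 3.5588).
‖u_2‖ = 4.4025, so e_2 = (-0.3274, -0.4008, -0.2806, 0.8084).
r_{13} = e_1·a_3 = 4.4590; r_{23} = e_2·a_3 = -0.7883.
u_3 = a_3 − 4.4590·e_1 + 0.7883·e_2 = (-5.0228, 0.6252, -1.1624, -2.1275).
‖u_3‖ = 5.6121, so e_3 = (-0.8950, 0.1114, -0.2071, -0.3791).
Qᵀb = (-1.5435, 4.0819, -1.0513).
Back-substitute: x_3 = -1.0513/5.6121 = -0.1873.
x_2 = (4.0819 + 0.7883·(-0.1873))/4.4025 = 0.8936.
x_1 = (-1.5435 + 3.2585·0.8936 − 4.4590·(-0.1873))/5.8310 = 0.3779.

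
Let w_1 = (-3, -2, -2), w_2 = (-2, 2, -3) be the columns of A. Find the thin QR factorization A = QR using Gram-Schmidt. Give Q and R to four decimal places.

Q = [[-0.7276, -0.1617], [-0.4851, 0.8085], [-0.4851, -0.5659]], R = [[4.1231, 1.9403], [0.0000, 3.6380]]

w_1 = (-3, -2, -2); ‖w_1‖ = 4.1231, so q_1 = (-0.7276, -0.4851, -0.4851).
q_1·w_2 = (-0.7276)·(-2) + (-0.4851)·2 + (-0.4851)·(-3) = 1.9403.
u_2 = w_2 − 1.9403·q_1 = (-0.5882, 2.9412, -2.0588).
‖u_2‖ = 3.6380, so q_2 = (-0.1617, 0.8085, -0.5659).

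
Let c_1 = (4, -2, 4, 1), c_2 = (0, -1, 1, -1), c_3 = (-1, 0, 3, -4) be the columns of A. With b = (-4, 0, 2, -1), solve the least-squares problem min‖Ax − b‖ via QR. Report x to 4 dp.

c_1 = (4, -2, 4, 1); ‖c_1‖ = 6.0828, so e_1 = (0.6576, -0.3288, 0.6576, 0.1644).
e_1·c_2 = 0.6576·0 + (-0.3288)·(-1) + 0.6576·1 + 0.1644·(-1) = 0.8220.
u_2 = c_2 − 0.8220·e_1 = (-0.5405, -0.7297, 0.4595, -1.1351).
‖u_2‖ = 1.5246, so e_2 = (-0.3546, -0.4786, 0.3014, -0.7446).
e_1·c_3 = 0.6576·(-1) + (-0.3288)·0 + 0.6576·3 + 0.1644·(-4) = 0.6576; e_2·c_3 = (-0.3546)·(-1) + (-0.4786)·0 + 0.3014·3 + (-0.7446)·(-4) = 4.2369.
u_3 = c_3 − 0.6576·e_1 − 4.2369·e_2 = (0.0698, 2.2442, 1.2907, -0.9535).
‖u_3‖ = 2.7598, so e_3 = (0.0253, 0.8132, 0.4677, -0.3455).
Qᵀb = (-1.4796, 2.7655, 1.1797).
Back-substitute: x_3 = 1.1797/2.7598 = 0.4275.
x_2 = (2.7655 − 4.2369·0.4275)/1.5246 = 0.6260.
x_1 = (-1.4796 − 0.8220·0.6260 − 0.6576·0.4275)/6.0828 = -0.3740.

x = (-0.3740, 0.6260, 0.4275)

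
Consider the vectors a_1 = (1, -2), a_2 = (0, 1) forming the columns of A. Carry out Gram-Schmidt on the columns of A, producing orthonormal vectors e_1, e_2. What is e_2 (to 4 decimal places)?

e_2 = (0.8944, 0.4472)

a_1 = (1, -2); ‖a_1‖ = 2.2361, so e_1 = (0.4472, -0.8944).
e_1·a_2 = 0.4472·0 + (-0.8944)·1 = -0.8944.
u_2 = a_2 + 0.8944·e_1 = (0.4000, 0.2000).
‖u_2‖ = 0.4472, so e_2 = (0.8944, 0.4472).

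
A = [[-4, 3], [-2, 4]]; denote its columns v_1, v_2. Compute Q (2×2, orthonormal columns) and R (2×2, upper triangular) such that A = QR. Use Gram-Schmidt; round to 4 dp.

v_1 = (-4, -2); ‖v_1‖ = 4.4721, so q_1 = (-0.8944, -0.4472).
q_1·v_2 = (-0.8944)·3 + (-0.4472)·4 = -4.4721.
u_2 = v_2 + 4.4721·q_1 = (-1.0000, 2.0000).
‖u_2‖ = 2.2361, so q_2 = (-0.4472, 0.8944).

Q = [[-0.8944, -0.4472], [-0.4472, 0.8944]], R = [[4.4721, -4.4721], [0.0000, 2.2361]]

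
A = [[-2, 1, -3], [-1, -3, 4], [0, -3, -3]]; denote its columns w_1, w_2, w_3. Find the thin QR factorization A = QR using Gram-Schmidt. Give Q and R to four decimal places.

w_1 = (-2, -1, 0); ‖w_1‖ = 2.2361, so q_1 = (-0.8944, -0.4472, 0.0000).
q_1·w_2 = (-0.8944)·1 + (-0.4472)·(-3) + 0.0000·(-3) = 0.4472.
u_2 = w_2 − 0.4472·q_1 = (1.4000, -2.8000, -3.0000).
‖u_2‖ = 4.3359, so q_2 = (0.3229, -0.6458, -0.6919).
q_1·w_3 = (-0.8944)·(-3) + (-0.4472)·4 + 0.0000·(-3) = 0.8944; q_2·w_3 = 0.3229·(-3) + (-0.6458)·4 + (-0.6919)·(-3) = -1.4760.
u_3 = w_3 − 0.8944·q_1 + 1.4760·q_2 = (-1.7234, 3.4468, -4.0213).
‖u_3‖ = 5.5697, so q_3 = (-0.3094, 0.6189, -0.7220).

Q = [[-0.8944, 0.3229, -0.3094], [-0.4472, -0.6458, 0.6189], [0.0000, -0.6919, -0.7220]], R = [[2.2361, 0.4472, 0.8944], [0.0000, 4.3359, -1.4760], [0.0000, 0.0000, 5.5697]]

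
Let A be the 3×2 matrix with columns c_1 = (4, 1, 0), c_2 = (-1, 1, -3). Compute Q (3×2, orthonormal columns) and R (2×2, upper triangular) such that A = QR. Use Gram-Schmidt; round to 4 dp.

Q = [[0.9701, -0.0909], [0.2425, 0.3636], [0.0000, -0.9271]], R = [[4.1231, -0.7276], [0.0000, 3.2358]]

q_1 = c_1/‖c_1‖ = (4, 1, 0)/4.1231 = (0.9701, 0.2425, 0.0000).
r_{12} = q_1·c_2 = -0.7276.
u_2 = c_2 + 0.7276·q_1 = (-0.2941, 1.1765, -3.0000).
‖u_2‖ = 3.2358, so q_2 = (-0.0909, 0.3636, -0.9271).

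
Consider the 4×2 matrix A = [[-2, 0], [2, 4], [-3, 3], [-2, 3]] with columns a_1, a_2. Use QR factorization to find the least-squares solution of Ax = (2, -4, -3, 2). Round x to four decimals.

e_1 = a_1/‖a_1‖ = (-2, 2, -3, -2)/4.5826 = (-0.4364, 0.4364, -0.6547, -0.4364).
r_{12} = e_1·a_2 = -1.5275.
u_2 = a_2 + 1.5275·e_1 = (-0.6667, 4.6667, 2.0000, 2.3333).
‖u_2‖ = 5.6273, so e_2 = (-0.1185, 0.8293, 0.3554, 0.4146).
Qᵀb = (-1.5275, -3.7910).
Back-substitute: x_2 = -3.7910/5.6273 = -0.6737.
x_1 = (-1.5275 + 1.5275·(-0.6737))/4.5826 = -0.5579.

x = (-0.5579, -0.6737)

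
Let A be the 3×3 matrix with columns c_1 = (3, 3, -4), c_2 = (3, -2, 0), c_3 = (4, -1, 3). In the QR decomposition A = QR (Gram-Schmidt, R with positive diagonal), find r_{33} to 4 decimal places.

r_{33} = 3.1237

c_1 = (3, 3, -4); ‖c_1‖ = 5.8310, so q_1 = (0.5145, 0.5145, -0.6860).
q_1·c_2 = 0.5145·3 + 0.5145·(-2) + (-0.6860)·0 = 0.5145.
u_2 = c_2 − 0.5145·q_1 = (2.7353, -2.2647, 0.3529).
‖u_2‖ = 3.5687, so q_2 = (0.7665, -0.6346, 0.0989).
q_1·c_3 = 0.5145·4 + 0.5145·(-1) + (-0.6860)·3 = -0.5145; q_2·c_3 = 0.7665·4 + (-0.6346)·(-1) + 0.0989·3 = 3.9972.
u_3 = c_3 + 0.5145·q_1 − 3.9972·q_2 = (1.2009, 1.8014, 2.2517).
r_{33} = ‖u_3‖ = 3.1237.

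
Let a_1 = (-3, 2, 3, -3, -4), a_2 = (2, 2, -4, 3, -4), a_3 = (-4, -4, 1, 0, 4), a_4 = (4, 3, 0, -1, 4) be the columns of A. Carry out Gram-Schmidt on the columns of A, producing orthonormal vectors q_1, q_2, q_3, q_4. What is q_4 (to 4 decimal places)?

a_1 = (-3, 2, 3, -3, -4); ‖a_1‖ = 6.8557, so q_1 = (-0.4376, 0.2917, 0.4376, -0.4376, -0.5835).
q_1·a_2 = (-0.4376)·2 + 0.2917·2 + 0.4376·(-4) + (-0.4376)·3 + (-0.5835)·(-4) = -1.0211.
u_2 = a_2 + 1.0211·q_1 = (1.5532, 2.2979, -3.5532, 2.5532, -4.5957).
‖u_2‖ = 6.9251, so q_2 = (0.2243, 0.3318, -0.5131, 0.3687, -0.6636).
q_1·a_3 = (-0.4376)·(-4) + 0.2917·(-4) + 0.4376·1 + (-0.4376)·0 + (-0.5835)·4 = -1.3128; q_2·a_3 = 0.2243·(-4) + 0.3318·(-4) + (-0.5131)·1 + 0.3687·0 + (-0.6636)·4 = -5.3920.
u_3 = a_3 + 1.3128·q_1 + 5.3920·q_2 = (-3.3651, -1.8279, -1.1921, 1.4135, -0.3443).
‖u_3‖ = 4.2665, so q_3 = (-0.7887, -0.4284, -0.2794, 0.3313, -0.0807).
q_1·a_4 = (-0.4376)·4 + 0.2917·3 + 0.4376·0 + (-0.4376)·(-1) + (-0.5835)·4 = -2.7714; q_2·a_4 = 0.2243·4 + 0.3318·3 + (-0.5131)·0 + 0.3687·(-1) + (-0.6636)·4 = -1.1306; q_3·a_4 = (-0.7887)·4 + (-0.4284)·3 + (-0.2794)·0 + 0.3313·(-1) + (-0.0807)·4 = -5.0943.
u_4 = a_4 + 2.7714·q_1 + 1.1306·q_2 + 5.0943·q_3 = (-0.9773, 2.0011, -0.7908, -0.1082, 1.2216).
‖u_4‖ = 2.6625, so q_4 = (-0.3670, 0.7516, -0.2970, -0.0406, 0.4588).

q_4 = (-0.3670, 0.7516, -0.2970, -0.0406, 0.4588)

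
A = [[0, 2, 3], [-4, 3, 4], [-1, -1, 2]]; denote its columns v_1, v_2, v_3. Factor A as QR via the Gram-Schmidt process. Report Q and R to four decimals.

Q = [[0.0000, 0.7624, 0.6472], [-0.9701, 0.1570, -0.1849], [-0.2425, -0.6278, 0.7396]], R = [[4.1231, -2.6679, -4.3656], [0.0000, 2.6234, 1.6593], [0.0000, 0.0000, 2.6811]]

e_1 = v_1/‖v_1‖ = (0, -4, -1)/4.1231 = (0.0000, -0.9701, -0.2425).
r_{12} = e_1·v_2 = -2.6679.
u_2 = v_2 + 2.6679·e_1 = (2.0000, 0.4118, -1.6471).
‖u_2‖ = 2.6234, so e_2 = (0.7624, 0.1570, -0.6278).
r_{13} = e_1·v_3 = -4.3656; r_{23} = e_2·v_3 = 1.6593.
u_3 = v_3 + 4.3656·e_1 − 1.6593·e_2 = (1.7350, -0.4957, 1.9829).
‖u_3‖ = 2.6811, so e_3 = (0.6472, -0.1849, 0.7396).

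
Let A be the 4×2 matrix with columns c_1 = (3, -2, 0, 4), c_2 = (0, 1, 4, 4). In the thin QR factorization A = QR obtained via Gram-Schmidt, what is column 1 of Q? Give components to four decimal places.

c_1 = (3, -2, 0, 4); ‖c_1‖ = 5.3852, so e_1 = (0.5571, -0.3714, 0.0000, 0.7428).

e_1 = (0.5571, -0.3714, 0.0000, 0.7428)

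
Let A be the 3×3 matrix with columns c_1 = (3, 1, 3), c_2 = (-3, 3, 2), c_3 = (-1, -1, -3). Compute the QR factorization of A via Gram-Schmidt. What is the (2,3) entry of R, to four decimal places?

q_1 = c_1/‖c_1‖ = (3, 1, 3)/4.3589 = (0.6882, 0.2294, 0.6882).
r_{12} = q_1·c_2 = 0.0000.
u_2 = c_2 + 0.0000·q_1 = (-3.0000, 3.0000, 2.0000).
‖u_2‖ = 4.6904, so q_2 = (-0.6396, 0.6396, 0.4264).
r_{23} = q_2·c_3 = -1.2792.

r_{23} = -1.2792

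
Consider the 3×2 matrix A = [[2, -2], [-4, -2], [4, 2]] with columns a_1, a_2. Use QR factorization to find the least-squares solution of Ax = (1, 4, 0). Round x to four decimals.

x = (-0.1667, -0.6667)

e_1 = a_1/‖a_1‖ = (2, -4, 4)/6.0000 = (0.3333, -0.6667, 0.6667).
r_{12} = e_1·a_2 = 2.0000.
u_2 = a_2 − 2.0000·e_1 = (-2.6667, -0.6667, 0.6667).
‖u_2‖ = 2.8284, so e_2 = (-0.9428, -0.2357, 0.2357).
Qᵀb = (-2.3333, -1.8856).
Back-substitute: x_2 = -1.8856/2.8284 = -0.6667.
x_1 = (-2.3333 − 2.0000·(-0.6667))/6.0000 = -0.1667.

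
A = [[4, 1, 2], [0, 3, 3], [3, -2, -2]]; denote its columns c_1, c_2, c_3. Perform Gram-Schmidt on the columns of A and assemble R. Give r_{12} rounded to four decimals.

q_1 = c_1/‖c_1‖ = (4, 0, 3)/5.0000 = (0.8000, 0.0000, 0.6000).
r_{12} = q_1·c_2 = -0.4000.

r_{12} = -0.4000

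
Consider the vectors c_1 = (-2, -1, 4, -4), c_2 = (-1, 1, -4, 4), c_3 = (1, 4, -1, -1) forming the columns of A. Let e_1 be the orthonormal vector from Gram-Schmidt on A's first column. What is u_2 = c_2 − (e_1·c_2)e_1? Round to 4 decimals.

u_2 = (-2.6757, 0.1622, -0.6486, 0.6486)

c_1 = (-2, -1, 4, -4); ‖c_1‖ = 6.0828, so e_1 = (-0.3288, -0.1644, 0.6576, -0.6576).
e_1·c_2 = (-0.3288)·(-1) + (-0.1644)·1 + 0.6576·(-4) + (-0.6576)·4 = -5.0964.
u_2 = c_2 + 5.0964·e_1 = (-2.6757, 0.1622, -0.6486, 0.6486).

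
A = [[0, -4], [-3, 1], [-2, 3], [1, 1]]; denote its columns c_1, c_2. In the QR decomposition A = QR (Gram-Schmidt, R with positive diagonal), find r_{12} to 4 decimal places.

c_1 = (0, -3, -2, 1); ‖c_1‖ = 3.7417, so q_1 = (0.0000, -0.8018, -0.5345, 0.2673).
r_{12} = q_1·c_2 = -2.1381.

r_{12} = -2.1381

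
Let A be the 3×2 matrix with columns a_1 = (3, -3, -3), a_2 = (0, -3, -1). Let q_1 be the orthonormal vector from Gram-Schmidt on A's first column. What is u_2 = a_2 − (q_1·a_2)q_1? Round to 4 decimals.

u_2 = (-1.3333, -1.6667, 0.3333)

a_1 = (3, -3, -3); ‖a_1‖ = 5.1962, so q_1 = (0.5774, -0.5774, -0.5774).
q_1·a_2 = 0.5774·0 + (-0.5774)·(-3) + (-0.5774)·(-1) = 2.3094.
u_2 = a_2 − 2.3094·q_1 = (-1.3333, -1.6667, 0.3333).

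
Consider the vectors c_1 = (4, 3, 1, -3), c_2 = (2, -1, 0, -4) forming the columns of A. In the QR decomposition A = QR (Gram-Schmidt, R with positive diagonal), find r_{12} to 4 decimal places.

r_{12} = 2.8735

e_1 = c_1/‖c_1‖ = (4, 3, 1, -3)/5.9161 = (0.6761, 0.5071, 0.1690, -0.5071).
r_{12} = e_1·c_2 = 2.8735.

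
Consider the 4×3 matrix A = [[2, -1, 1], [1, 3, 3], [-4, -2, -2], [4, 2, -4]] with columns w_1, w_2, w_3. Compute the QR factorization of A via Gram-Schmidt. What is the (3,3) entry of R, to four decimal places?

w_1 = (2, 1, -4, 4); ‖w_1‖ = 6.0828, so e_1 = (0.3288, 0.1644, -0.6576, 0.6576).
e_1·w_2 = 0.3288·(-1) + 0.1644·3 + (-0.6576)·(-2) + 0.6576·2 = 2.7948.
u_2 = w_2 − 2.7948·e_1 = (-1.9189, 2.5405, -0.1622, 0.1622).
‖u_2‖ = 3.1921, so e_2 = (-0.6012, 0.7959, -0.0508, 0.0508).
e_1·w_3 = 0.3288·1 + 0.1644·3 + (-0.6576)·(-2) + 0.6576·(-4) = -0.4932; e_2·w_3 = (-0.6012)·1 + 0.7959·3 + (-0.0508)·(-2) + 0.0508·(-4) = 1.6849.
u_3 = w_3 + 0.4932·e_1 − 1.6849·e_2 = (2.1751, 1.7401, -2.2387, -3.7613).
r_{33} = ‖u_3‖ = 5.1882.

r_{33} = 5.1882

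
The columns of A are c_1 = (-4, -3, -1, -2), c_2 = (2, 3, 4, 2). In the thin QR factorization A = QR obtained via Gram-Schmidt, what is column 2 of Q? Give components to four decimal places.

c_1 = (-4, -3, -1, -2); ‖c_1‖ = 5.4772, so q_1 = (-0.7303, -0.5477, -0.1826, -0.3651).
q_1·c_2 = (-0.7303)·2 + (-0.5477)·3 + (-0.1826)·4 + (-0.3651)·2 = -4.5644.
u_2 = c_2 + 4.5644·q_1 = (-1.3333, 0.5000, 3.1667, 0.3333).
‖u_2‖ = 3.4881, so q_2 = (-0.3823, 0.1433, 0.9079, 0.0956).

q_2 = (-0.3823, 0.1433, 0.9079, 0.0956)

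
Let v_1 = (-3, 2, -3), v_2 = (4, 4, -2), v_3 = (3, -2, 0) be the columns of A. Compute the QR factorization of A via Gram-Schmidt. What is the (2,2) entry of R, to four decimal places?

v_1 = (-3, 2, -3); ‖v_1‖ = 4.6904, so e_1 = (-0.6396, 0.4264, -0.6396).
e_1·v_2 = (-0.6396)·4 + 0.4264·4 + (-0.6396)·(-2) = 0.4264.
u_2 = v_2 − 0.4264·e_1 = (4.2727, 3.8182, -1.7273).
r_{22} = ‖u_2‖ = 5.9848.

r_{22} = 5.9848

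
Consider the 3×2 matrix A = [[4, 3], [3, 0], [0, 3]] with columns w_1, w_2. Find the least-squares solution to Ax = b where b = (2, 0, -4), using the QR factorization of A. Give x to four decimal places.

w_1 = (4, 3, 0); ‖w_1‖ = 5.0000, so e_1 = (0.8000, 0.6000, 0.0000).
e_1·w_2 = 0.8000·3 + 0.6000·0 + 0.0000·3 = 2.4000.
u_2 = w_2 − 2.4000·e_1 = (1.0800, -1.4400, 3.0000).
‖u_2‖ = 3.4986, so e_2 = (0.3087, -0.4116, 0.8575).
Qᵀb = (1.6000, -2.8126).
Back-substitute: x_2 = -2.8126/3.4986 = -0.8039.
x_1 = (1.6000 − 2.4000·(-0.8039))/5.0000 = 0.7059.

x = (0.7059, -0.8039)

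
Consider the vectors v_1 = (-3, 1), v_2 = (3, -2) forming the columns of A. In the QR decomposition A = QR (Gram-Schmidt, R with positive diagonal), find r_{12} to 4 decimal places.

v_1 = (-3, 1); ‖v_1‖ = 3.1623, so e_1 = (-0.9487, 0.3162).
r_{12} = e_1·v_2 = -3.4785.

r_{12} = -3.4785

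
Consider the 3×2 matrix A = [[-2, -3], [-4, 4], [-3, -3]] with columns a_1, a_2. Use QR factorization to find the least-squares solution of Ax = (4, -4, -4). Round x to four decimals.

x = (0.6741, -0.4508)

a_1 = (-2, -4, -3); ‖a_1‖ = 5.3852, so e_1 = (-0.3714, -0.7428, -0.5571).
e_1·a_2 = (-0.3714)·(-3) + (-0.7428)·4 + (-0.5571)·(-3) = -0.1857.
u_2 = a_2 + 0.1857·e_1 = (-3.0690, 3.8621, -3.1034).
‖u_2‖ = 5.8280, so e_2 = (-0.5266, 0.6627, -0.5325).
Qᵀb = (3.7139, -2.6270).
Back-substitute: x_2 = -2.6270/5.8280 = -0.4508.
x_1 = (3.7139 + 0.1857·(-0.4508))/5.3852 = 0.6741.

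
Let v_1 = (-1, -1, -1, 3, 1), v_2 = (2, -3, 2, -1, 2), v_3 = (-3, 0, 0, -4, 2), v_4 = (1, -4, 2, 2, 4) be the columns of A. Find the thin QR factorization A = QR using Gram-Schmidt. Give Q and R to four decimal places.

Q = [[-0.2774, 0.3964, -0.7206, -0.0731], [-0.2774, -0.6772, -0.0805, 0.5748], [-0.2774, 0.3964, -0.1229, 0.6628], [0.8321, -0.1156, -0.4705, 0.2548], [0.2774, 0.4624, 0.4875, 0.4000]], R = [[3.6056, -0.5547, -1.9415, 3.0509], [0.0000, 4.6575, 0.1982, 5.5163], [0.0000, 0.0000, 5.0191, 0.3646], [0.0000, 0.0000, 0.0000, 1.0628]]

v_1 = (-1, -1, -1, 3, 1); ‖v_1‖ = 3.6056, so q_1 = (-0.2774, -0.2774, -0.2774, 0.8321, 0.2774).
q_1·v_2 = (-0.2774)·2 + (-0.2774)·(-3) + (-0.2774)·2 + 0.8321·(-1) + 0.2774·2 = -0.5547.
u_2 = v_2 + 0.5547·q_1 = (1.8462, -3.1538, 1.8462, -0.5385, 2.1538).
‖u_2‖ = 4.6575, so q_2 = (0.3964, -0.6772, 0.3964, -0.1156, 0.4624).
q_1·v_3 = (-0.2774)·(-3) + (-0.2774)·0 + (-0.2774)·0 + 0.8321·(-4) + 0.2774·2 = -1.9415; q_2·v_3 = 0.3964·(-3) + (-0.6772)·0 + 0.3964·0 + (-0.1156)·(-4) + 0.4624·2 = 0.1982.
u_3 = v_3 + 1.9415·q_1 − 0.1982·q_2 = (-3.6170, -0.4043, -0.6170, -2.3617, 2.4468).
‖u_3‖ = 5.0191, so q_3 = (-0.7206, -0.0805, -0.1229, -0.4705, 0.4875).
q_1·v_4 = (-0.2774)·1 + (-0.2774)·(-4) + (-0.2774)·2 + 0.8321·2 + 0.2774·4 = 3.0509; q_2·v_4 = 0.3964·1 + (-0.6772)·(-4) + 0.3964·2 + (-0.1156)·2 + 0.4624·4 = 5.5163; q_3·v_4 = (-0.7206)·1 + (-0.0805)·(-4) + (-0.1229)·2 + (-0.4705)·2 + 0.4875·4 = 0.3646.
u_4 = v_4 − 3.0509·q_1 − 5.5163·q_2 − 0.3646·q_3 = (-0.0777, 0.6109, 0.7044, 0.2708, 0.4251).
‖u_4‖ = 1.0628, so q_4 = (-0.0731, 0.5748, 0.6628, 0.2548, 0.4000).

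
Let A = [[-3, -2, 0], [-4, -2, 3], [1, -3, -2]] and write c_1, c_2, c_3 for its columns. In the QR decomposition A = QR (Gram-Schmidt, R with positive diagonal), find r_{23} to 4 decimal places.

r_{23} = 1.6857

c_1 = (-3, -4, 1); ‖c_1‖ = 5.0990, so e_1 = (-0.5883, -0.7845, 0.1961).
e_1·c_2 = (-0.5883)·(-2) + (-0.7845)·(-2) + 0.1961·(-3) = 2.1573.
u_2 = c_2 − 2.1573·e_1 = (-0.7308, -0.3077, -3.4231).
‖u_2‖ = 3.5137, so e_2 = (-0.2080, -0.0876, -0.9742).
r_{23} = e_2·c_3 = 1.6857.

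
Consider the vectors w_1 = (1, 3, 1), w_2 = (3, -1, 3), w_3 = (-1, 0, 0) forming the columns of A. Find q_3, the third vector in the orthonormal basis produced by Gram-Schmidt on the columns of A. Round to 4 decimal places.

q_1 = w_1/‖w_1‖ = (1, 3, 1)/3.3166 = (0.3015, 0.9045, 0.3015).
r_{12} = q_1·w_2 = 0.9045.
u_2 = w_2 − 0.9045·q_1 = (2.7273, -1.8182, 2.7273).
‖u_2‖ = 4.2640, so q_2 = (0.6396, -0.4264, 0.6396).
r_{13} = q_1·w_3 = -0.3015; r_{23} = q_2·w_3 = -0.6396.
u_3 = w_3 + 0.3015·q_1 + 0.6396·q_2 = (-0.5000, 0.0000, 0.5000).
‖u_3‖ = 0.7071, so q_3 = (-0.7071, 0.0000, 0.7071).

q_3 = (-0.7071, 0.0000, 0.7071)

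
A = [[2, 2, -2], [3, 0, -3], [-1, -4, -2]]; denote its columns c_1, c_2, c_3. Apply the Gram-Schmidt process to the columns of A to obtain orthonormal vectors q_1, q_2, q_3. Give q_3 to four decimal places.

q_1 = c_1/‖c_1‖ = (2, 3, -1)/3.7417 = (0.5345, 0.8018, -0.2673).
r_{12} = q_1·c_2 = 2.1381.
u_2 = c_2 − 2.1381·q_1 = (0.8571, -1.7143, -3.4286).
‖u_2‖ = 3.9279, so q_2 = (0.2182, -0.4364, -0.8729).
r_{13} = q_1·c_3 = -2.9399; r_{23} = q_2·c_3 = 2.6186.
u_3 = c_3 + 2.9399·q_1 − 2.6186·q_2 = (-1.0000, 0.5000, -0.5000).
‖u_3‖ = 1.2247, so q_3 = (-0.8165, 0.4082, -0.4082).

q_3 = (-0.8165, 0.4082, -0.4082)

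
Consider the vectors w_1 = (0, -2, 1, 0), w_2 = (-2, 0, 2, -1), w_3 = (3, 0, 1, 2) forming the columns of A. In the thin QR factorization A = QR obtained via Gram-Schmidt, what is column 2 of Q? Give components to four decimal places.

q_1 = w_1/‖w_1‖ = (0, -2, 1, 0)/2.2361 = (0.0000, -0.8944, 0.4472, 0.0000).
r_{12} = q_1·w_2 = 0.8944.
u_2 = w_2 − 0.8944·q_1 = (-2.0000, 0.8000, 1.6000, -1.0000).
‖u_2‖ = 2.8636, so q_2 = (-0.6984, 0.2794, 0.5587, -0.3492).

q_2 = (-0.6984, 0.2794, 0.5587, -0.3492)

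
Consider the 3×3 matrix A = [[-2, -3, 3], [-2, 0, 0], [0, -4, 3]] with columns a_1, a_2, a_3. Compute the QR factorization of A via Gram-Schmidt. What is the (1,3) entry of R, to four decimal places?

q_1 = a_1/‖a_1‖ = (-2, -2, 0)/2.8284 = (-0.7071, -0.7071, 0.0000).
r_{13} = q_1·a_3 = -2.1213.

r_{13} = -2.1213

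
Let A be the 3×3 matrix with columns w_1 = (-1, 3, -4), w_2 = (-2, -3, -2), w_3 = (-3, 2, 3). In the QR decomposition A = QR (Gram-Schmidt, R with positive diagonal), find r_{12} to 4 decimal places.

w_1 = (-1, 3, -4); ‖w_1‖ = 5.0990, so e_1 = (-0.1961, 0.5883, -0.7845).
r_{12} = e_1·w_2 = 0.1961.

r_{12} = 0.1961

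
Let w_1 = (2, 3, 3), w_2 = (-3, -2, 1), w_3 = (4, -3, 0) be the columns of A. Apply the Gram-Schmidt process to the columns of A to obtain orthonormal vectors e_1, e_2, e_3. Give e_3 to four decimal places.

w_1 = (2, 3, 3); ‖w_1‖ = 4.6904, so e_1 = (0.4264, 0.6396, 0.6396).
e_1·w_2 = 0.4264·(-3) + 0.6396·(-2) + 0.6396·1 = -1.9188.
u_2 = w_2 + 1.9188·e_1 = (-2.1818, -0.7727, 2.2273).
‖u_2‖ = 3.2122, so e_2 = (-0.6792, -0.2406, 0.6934).
e_1·w_3 = 0.4264·4 + 0.6396·(-3) + 0.6396·0 = -0.2132; e_2·w_3 = (-0.6792)·4 + (-0.2406)·(-3) + 0.6934·0 = -1.9952.
u_3 = w_3 + 0.2132·e_1 + 1.9952·e_2 = (2.7357, -3.3436, 1.5198).
‖u_3‖ = 4.5797, so e_3 = (0.5974, -0.7301, 0.3319).

e_3 = (0.5974, -0.7301, 0.3319)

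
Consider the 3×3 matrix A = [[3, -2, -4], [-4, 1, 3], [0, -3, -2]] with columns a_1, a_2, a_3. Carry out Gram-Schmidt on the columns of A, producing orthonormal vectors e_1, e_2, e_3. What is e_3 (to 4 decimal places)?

e_3 = (-0.7589, -0.5692, 0.3162)

a_1 = (3, -4, 0); ‖a_1‖ = 5.0000, so e_1 = (0.6000, -0.8000, 0.0000).
e_1·a_2 = 0.6000·(-2) + (-0.8000)·1 + 0.0000·(-3) = -2.0000.
u_2 = a_2 + 2.0000·e_1 = (-0.8000, -0.6000, -3.0000).
‖u_2‖ = 3.1623, so e_2 = (-0.2530, -0.1897, -0.9487).
e_1·a_3 = 0.6000·(-4) + (-0.8000)·3 + 0.0000·(-2) = -4.8000; e_2·a_3 = (-0.2530)·(-4) + (-0.1897)·3 + (-0.9487)·(-2) = 2.3401.
u_3 = a_3 + 4.8000·e_1 − 2.3401·e_2 = (-0.5280, -0.3960, 0.2200).
‖u_3‖ = 0.6957, so e_3 = (-0.7589, -0.5692, 0.3162).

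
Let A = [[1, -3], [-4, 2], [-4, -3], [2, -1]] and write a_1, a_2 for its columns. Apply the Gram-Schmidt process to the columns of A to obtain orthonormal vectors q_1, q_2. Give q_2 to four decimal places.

q_2 = (-0.6203, 0.3947, -0.6485, -0.1974)

a_1 = (1, -4, -4, 2); ‖a_1‖ = 6.0828, so q_1 = (0.1644, -0.6576, -0.6576, 0.3288).
q_1·a_2 = 0.1644·(-3) + (-0.6576)·2 + (-0.6576)·(-3) + 0.3288·(-1) = -0.1644.
u_2 = a_2 + 0.1644·q_1 = (-2.9730, 1.8919, -3.1081, -0.9459).
‖u_2‖ = 4.7930, so q_2 = (-0.6203, 0.3947, -0.6485, -0.1974).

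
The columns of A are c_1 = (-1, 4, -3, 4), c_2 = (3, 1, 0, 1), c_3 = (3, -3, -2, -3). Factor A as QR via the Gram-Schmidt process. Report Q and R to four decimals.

c_1 = (-1, 4, -3, 4); ‖c_1‖ = 6.4807, so q_1 = (-0.1543, 0.6172, -0.4629, 0.6172).
q_1·c_2 = (-0.1543)·3 + 0.6172·1 + (-0.4629)·0 + 0.6172·1 = 0.7715.
u_2 = c_2 − 0.7715·q_1 = (3.1190, 0.5238, 0.3571, 0.5238).
‖u_2‖ = 3.2256, so q_2 = (0.9670, 0.1624, 0.1107, 0.1624).
q_1·c_3 = (-0.1543)·3 + 0.6172·(-3) + (-0.4629)·(-2) + 0.6172·(-3) = -3.2404; q_2·c_3 = 0.9670·3 + 0.1624·(-3) + 0.1107·(-2) + 0.1624·(-3) = 1.7051.
u_3 = c_3 + 3.2404·q_1 − 1.7051·q_2 = (0.8513, -1.2769, -3.6888, -1.2769).
‖u_3‖ = 4.1944, so q_3 = (0.2030, -0.3044, -0.8795, -0.3044).

Q = [[-0.1543, 0.9670, 0.2030], [0.6172, 0.1624, -0.3044], [-0.4629, 0.1107, -0.8795], [0.6172, 0.1624, -0.3044]], R = [[6.4807, 0.7715, -3.2404], [0.0000, 3.2256, 1.7051], [0.0000, 0.0000, 4.1944]]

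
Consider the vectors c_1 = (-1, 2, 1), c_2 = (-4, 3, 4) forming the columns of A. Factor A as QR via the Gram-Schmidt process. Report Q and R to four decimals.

c_1 = (-1, 2, 1); ‖c_1‖ = 2.4495, so q_1 = (-0.4082, 0.8165, 0.4082).
q_1·c_2 = (-0.4082)·(-4) + 0.8165·3 + 0.4082·4 = 5.7155.
u_2 = c_2 − 5.7155·q_1 = (-1.6667, -1.6667, 1.6667).
‖u_2‖ = 2.8868, so q_2 = (-0.5774, -0.5774, 0.5774).

Q = [[-0.4082, -0.5774], [0.8165, -0.5774], [0.4082, 0.5774]], R = [[2.4495, 5.7155], [0.0000, 2.8868]]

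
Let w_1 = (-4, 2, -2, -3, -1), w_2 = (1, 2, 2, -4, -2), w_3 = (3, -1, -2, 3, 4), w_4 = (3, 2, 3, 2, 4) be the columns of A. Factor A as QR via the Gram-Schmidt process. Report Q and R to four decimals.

w_1 = (-4, 2, -2, -3, -1); ‖w_1‖ = 5.8310, so e_1 = (-0.6860, 0.3430, -0.3430, -0.5145, -0.1715).
e_1·w_2 = (-0.6860)·1 + 0.3430·2 + (-0.3430)·2 + (-0.5145)·(-4) + (-0.1715)·(-2) = 1.7150.
u_2 = w_2 − 1.7150·e_1 = (2.1765, 1.4118, 2.5882, -3.1176, -1.7059).
‖u_2‖ = 5.1048, so e_2 = (0.4264, 0.2766, 0.5070, -0.6107, -0.3342).
e_1·w_3 = (-0.6860)·3 + 0.3430·(-1) + (-0.3430)·(-2) + (-0.5145)·3 + (-0.1715)·4 = -3.9445; e_2·w_3 = 0.4264·3 + 0.2766·(-1) + 0.5070·(-2) + (-0.6107)·3 + (-0.3342)·4 = -3.1804.
u_3 = w_3 + 3.9445·e_1 + 3.1804·e_2 = (1.6501, 1.2325, -1.7404, -0.9718, 2.2607).
‖u_3‖ = 3.6505, so e_3 = (0.4520, 0.3376, -0.4768, -0.2662, 0.6193).
e_1·w_4 = (-0.6860)·3 + 0.3430·2 + (-0.3430)·3 + (-0.5145)·2 + (-0.1715)·4 = -4.1160; e_2·w_4 = 0.4264·3 + 0.2766·2 + 0.5070·3 + (-0.6107)·2 + (-0.3342)·4 = 0.7951; e_3·w_4 = 0.4520·3 + 0.3376·2 + (-0.4768)·3 + (-0.2662)·2 + 0.6193·4 = 2.5458.
u_4 = w_4 + 4.1160·e_1 − 0.7951·e_2 − 2.5458·e_3 = (-1.3133, 2.3323, 2.3988, 1.0457, 1.9832).
‖u_4‖ = 4.2362, so e_4 = (-0.3100, 0.5506, 0.5663, 0.2468, 0.4682).

Q = [[-0.6860, 0.4264, 0.4520, -0.3100], [0.3430, 0.2766, 0.3376, 0.5506], [-0.3430, 0.5070, -0.4768, 0.5663], [-0.5145, -0.6107, -0.2662, 0.2468], [-0.1715, -0.3342, 0.6193, 0.4682]], R = [[5.8310, 1.7150, -3.9445, -4.1160], [0.0000, 5.1048, -3.1804, 0.7951], [0.0000, 0.0000, 3.6505, 2.5458], [0.0000, 0.0000, 0.0000, 4.2362]]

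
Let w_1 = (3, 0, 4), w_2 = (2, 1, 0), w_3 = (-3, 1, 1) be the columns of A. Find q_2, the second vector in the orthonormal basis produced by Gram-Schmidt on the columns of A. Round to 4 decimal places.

q_2 = (0.6784, 0.5300, -0.5088)

q_1 = w_1/‖w_1‖ = (3, 0, 4)/5.0000 = (0.6000, 0.0000, 0.8000).
r_{12} = q_1·w_2 = 1.2000.
u_2 = w_2 − 1.2000·q_1 = (1.2800, 1.0000, -0.9600).
‖u_2‖ = 1.8868, so q_2 = (0.6784, 0.5300, -0.5088).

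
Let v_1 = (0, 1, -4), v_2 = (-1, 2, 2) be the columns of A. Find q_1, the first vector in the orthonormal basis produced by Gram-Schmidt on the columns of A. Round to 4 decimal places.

q_1 = v_1/‖v_1‖ = (0, 1, -4)/4.1231 = (0.0000, 0.2425, -0.9701).

q_1 = (0.0000, 0.2425, -0.9701)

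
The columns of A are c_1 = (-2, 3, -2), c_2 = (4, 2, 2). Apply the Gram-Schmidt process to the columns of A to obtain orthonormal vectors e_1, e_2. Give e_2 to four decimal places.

c_1 = (-2, 3, -2); ‖c_1‖ = 4.1231, so e_1 = (-0.4851, 0.7276, -0.4851).
e_1·c_2 = (-0.4851)·4 + 0.7276·2 + (-0.4851)·2 = -1.4552.
u_2 = c_2 + 1.4552·e_1 = (3.2941, 3.0588, 1.2941).
‖u_2‖ = 4.6779, so e_2 = (0.7042, 0.6539, 0.2766).

e_2 = (0.7042, 0.6539, 0.2766)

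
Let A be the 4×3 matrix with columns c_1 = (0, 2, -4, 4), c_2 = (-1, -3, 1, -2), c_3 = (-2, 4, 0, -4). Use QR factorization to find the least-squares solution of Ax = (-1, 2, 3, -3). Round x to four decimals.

e_1 = c_1/‖c_1‖ = (0, 2, -4, 4)/6.0000 = (0.0000, 0.3333, -0.6667, 0.6667).
r_{12} = e_1·c_2 = -3.0000.
u_2 = c_2 + 3.0000·e_1 = (-1.0000, -2.0000, -1.0000, 0.0000).
‖u_2‖ = 2.4495, so e_2 = (-0.4082, -0.8165, -0.4082, 0.0000).
r_{13} = e_1·c_3 = -1.3333; r_{23} = e_2·c_3 = -2.4495.
u_3 = c_3 + 1.3333·e_1 + 2.4495·e_2 = (-3.0000, 2.4444, -1.8889, -3.1111).
‖u_3‖ = 5.3125, so e_3 = (-0.5647, 0.4601, -0.3556, -0.5856).
Qᵀb = (-3.3333, -2.4495, 2.1752).
Back-substitute: x_3 = 2.1752/5.3125 = 0.4094.
x_2 = (-2.4495 + 2.4495·0.4094)/2.4495 = -0.5906.
x_1 = (-3.3333 + 3.0000·(-0.5906) + 1.3333·0.4094)/6.0000 = -0.7598.

x = (-0.7598, -0.5906, 0.4094)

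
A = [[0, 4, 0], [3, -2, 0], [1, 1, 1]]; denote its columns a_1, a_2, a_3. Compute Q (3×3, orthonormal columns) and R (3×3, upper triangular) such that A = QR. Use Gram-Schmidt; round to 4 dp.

Q = [[0.0000, 0.9300, -0.3676], [0.9487, -0.1162, -0.2941], [0.3162, 0.3487, 0.8823]], R = [[3.1623, -1.5811, 0.3162], [0.0000, 4.3012, 0.3487], [0.0000, 0.0000, 0.8823]]

a_1 = (0, 3, 1); ‖a_1‖ = 3.1623, so q_1 = (0.0000, 0.9487, 0.3162).
q_1·a_2 = 0.0000·4 + 0.9487·(-2) + 0.3162·1 = -1.5811.
u_2 = a_2 + 1.5811·q_1 = (4.0000, -0.5000, 1.5000).
‖u_2‖ = 4.3012, so q_2 = (0.9300, -0.1162, 0.3487).
q_1·a_3 = 0.0000·0 + 0.9487·0 + 0.3162·1 = 0.3162; q_2·a_3 = 0.9300·0 + (-0.1162)·0 + 0.3487·1 = 0.3487.
u_3 = a_3 − 0.3162·q_1 − 0.3487·q_2 = (-0.3243, -0.2595, 0.7784).
‖u_3‖ = 0.8823, so q_3 = (-0.3676, -0.2941, 0.8823).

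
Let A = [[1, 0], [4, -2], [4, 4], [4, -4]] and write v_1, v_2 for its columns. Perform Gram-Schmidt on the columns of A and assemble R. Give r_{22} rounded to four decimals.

v_1 = (1, 4, 4, 4); ‖v_1‖ = 7.0000, so q_1 = (0.1429, 0.5714, 0.5714, 0.5714).
q_1·v_2 = 0.1429·0 + 0.5714·(-2) + 0.5714·4 + 0.5714·(-4) = -1.1429.
u_2 = v_2 + 1.1429·q_1 = (0.1633, -1.3469, 4.6531, -3.3469).
r_{22} = ‖u_2‖ = 5.8902.

r_{22} = 5.8902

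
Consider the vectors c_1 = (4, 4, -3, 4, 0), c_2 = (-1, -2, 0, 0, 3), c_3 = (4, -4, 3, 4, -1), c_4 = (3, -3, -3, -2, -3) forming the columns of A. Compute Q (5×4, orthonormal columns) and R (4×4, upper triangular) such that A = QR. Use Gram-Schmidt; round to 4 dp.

Q = [[0.5298, -0.0466, 0.4709, 0.3647], [0.5298, -0.3418, -0.5638, -0.4777], [-0.3974, -0.1865, 0.4658, -0.6697], [0.5298, 0.2486, 0.4422, -0.3893], [0.0000, 0.8857, -0.2189, -0.1969]], R = [[7.5498, -1.5894, 0.9272, 0.1325], [0.0000, 3.3873, 0.7303, -1.7092], [0.0000, 0.0000, 7.5238, 1.4787], [0.0000, 0.0000, 0.0000, 5.9055]]

c_1 = (4, 4, -3, 4, 0); ‖c_1‖ = 7.5498, so q_1 = (0.5298, 0.5298, -0.3974, 0.5298, 0.0000).
q_1·c_2 = 0.5298·(-1) + 0.5298·(-2) + (-0.3974)·0 + 0.5298·0 + 0.0000·3 = -1.5894.
u_2 = c_2 + 1.5894·q_1 = (-0.1579, -1.1579, -0.6316, 0.8421, 3.0000).
‖u_2‖ = 3.3873, so q_2 = (-0.0466, -0.3418, -0.1865, 0.2486, 0.8857).
q_1·c_3 = 0.5298·4 + 0.5298·(-4) + (-0.3974)·3 + 0.5298·4 + 0.0000·(-1) = 0.9272; q_2·c_3 = (-0.0466)·4 + (-0.3418)·(-4) + (-0.1865)·3 + 0.2486·4 + 0.8857·(-1) = 0.7303.
u_3 = c_3 − 0.9272·q_1 − 0.7303·q_2 = (3.5428, -4.2416, 3.5046, 3.3272, -1.6468).
‖u_3‖ = 7.5238, so q_3 = (0.4709, -0.5638, 0.4658, 0.4422, -0.2189).
q_1·c_4 = 0.5298·3 + 0.5298·(-3) + (-0.3974)·(-3) + 0.5298·(-2) + 0.0000·(-3) = 0.1325; q_2·c_4 = (-0.0466)·3 + (-0.3418)·(-3) + (-0.1865)·(-3) + 0.2486·(-2) + 0.8857·(-3) = -1.7092; q_3·c_4 = 0.4709·3 + (-0.5638)·(-3) + 0.4658·(-3) + 0.4422·(-2) + (-0.2189)·(-3) = 1.4787.
u_4 = c_4 − 0.1325·q_1 + 1.7092·q_2 − 1.4787·q_3 = (2.1539, -2.8208, -3.9548, -2.2992, -1.1626).
‖u_4‖ = 5.9055, so q_4 = (0.3647, -0.4777, -0.6697, -0.3893, -0.1969).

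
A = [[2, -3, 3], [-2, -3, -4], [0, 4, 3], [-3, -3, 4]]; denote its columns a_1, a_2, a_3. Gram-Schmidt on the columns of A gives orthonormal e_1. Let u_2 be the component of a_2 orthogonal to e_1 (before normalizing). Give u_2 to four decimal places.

a_1 = (2, -2, 0, -3); ‖a_1‖ = 4.1231, so e_1 = (0.4851, -0.4851, 0.0000, -0.7276).
e_1·a_2 = 0.4851·(-3) + (-0.4851)·(-3) + 0.0000·4 + (-0.7276)·(-3) = 2.1828.
u_2 = a_2 − 2.1828·e_1 = (-4.0588, -1.9412, 4.0000, -1.4118).

u_2 = (-4.0588, -1.9412, 4.0000, -1.4118)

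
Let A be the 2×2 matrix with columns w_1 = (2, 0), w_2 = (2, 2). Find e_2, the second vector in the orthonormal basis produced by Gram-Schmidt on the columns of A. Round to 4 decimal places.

e_1 = w_1/‖w_1‖ = (2, 0)/2.0000 = (1.0000, 0.0000).
r_{12} = e_1·w_2 = 2.0000.
u_2 = w_2 − 2.0000·e_1 = (0.0000, 2.0000).
‖u_2‖ = 2.0000, so e_2 = (0.0000, 1.0000).

e_2 = (0.0000, 1.0000)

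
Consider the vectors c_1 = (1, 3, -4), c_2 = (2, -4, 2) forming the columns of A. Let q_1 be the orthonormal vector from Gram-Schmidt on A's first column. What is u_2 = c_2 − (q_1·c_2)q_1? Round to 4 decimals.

c_1 = (1, 3, -4); ‖c_1‖ = 5.0990, so q_1 = (0.1961, 0.5883, -0.7845).
q_1·c_2 = 0.1961·2 + 0.5883·(-4) + (-0.7845)·2 = -3.5301.
u_2 = c_2 + 3.5301·q_1 = (2.6923, -1.9231, -0.7692).

u_2 = (2.6923, -1.9231, -0.7692)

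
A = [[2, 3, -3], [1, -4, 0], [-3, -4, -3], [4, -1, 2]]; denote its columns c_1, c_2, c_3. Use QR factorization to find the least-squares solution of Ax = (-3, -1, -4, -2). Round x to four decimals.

c_1 = (2, 1, -3, 4); ‖c_1‖ = 5.4772, so e_1 = (0.3651, 0.1826, -0.5477, 0.7303).
e_1·c_2 = 0.3651·3 + 0.1826·(-4) + (-0.5477)·(-4) + 0.7303·(-1) = 1.8257.
u_2 = c_2 − 1.8257·e_1 = (2.3333, -4.3333, -3.0000, -2.3333).
‖u_2‖ = 6.2183, so e_2 = (0.3752, -0.6969, -0.4825, -0.3752).
e_1·c_3 = 0.3651·(-3) + 0.1826·0 + (-0.5477)·(-3) + 0.7303·2 = 2.0083; e_2·c_3 = 0.3752·(-3) + (-0.6969)·0 + (-0.4825)·(-3) + (-0.3752)·2 = -0.4288.
u_3 = c_3 − 2.0083·e_1 + 0.4288·e_2 = (-3.5724, -0.6655, -2.1069, 0.3724).
‖u_3‖ = 4.2170, so e_3 = (-0.8472, -0.1578, -0.4996, 0.0883).
Qᵀb = (-0.5477, 2.2514, 4.5212).
Back-substitute: x_3 = 4.5212/4.2170 = 1.0721.
x_2 = (2.2514 + 0.4288·1.0721)/6.2183 = 0.4360.
x_1 = (-0.5477 − 1.8257·0.4360 − 2.0083·1.0721)/5.4772 = -0.6385.

x = (-0.6385, 0.4360, 1.0721)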